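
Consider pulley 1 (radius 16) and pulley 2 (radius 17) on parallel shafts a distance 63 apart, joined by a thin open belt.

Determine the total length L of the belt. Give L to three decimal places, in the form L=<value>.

L=229.688

open belt: β = asin((r2−r1)/C) = asin(1/63) = 0.9095°
wrap1 = π − 2β = 178.1810°
wrap2 = π + 2β = 181.8190°
tangent length = C·cosβ = 62.9921
L = r1·wrap1 + r2·wrap2 + 2·C·cosβ = 16·3.1098 + 17·3.1733 + 2·62.9921 = 229.6884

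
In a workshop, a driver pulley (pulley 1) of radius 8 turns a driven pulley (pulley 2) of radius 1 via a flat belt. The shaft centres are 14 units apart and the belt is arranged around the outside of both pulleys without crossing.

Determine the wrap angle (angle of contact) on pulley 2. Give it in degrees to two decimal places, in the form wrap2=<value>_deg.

open belt: β = asin((r2−r1)/C) = asin(-7/14) = -30.0000°
wrap1 = π − 2β = 240.0000°
wrap2 = π + 2β = 120.0000°

wrap2=120.00_deg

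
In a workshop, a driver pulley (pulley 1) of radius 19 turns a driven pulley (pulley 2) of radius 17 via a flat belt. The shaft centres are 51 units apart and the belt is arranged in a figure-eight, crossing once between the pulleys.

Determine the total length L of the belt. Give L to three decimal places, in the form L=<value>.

crossed belt: β = asin((r1+r2)/C) = asin(36/51) = 44.9009°
wrap1 = wrap2 = π + 2β = 269.8017°
tangent length = C·cosβ = 36.1248
L = (r1+r2)·wrap + 2·C·cosβ = 36·4.7089 + 2·36.1248 = 241.7710

L=241.771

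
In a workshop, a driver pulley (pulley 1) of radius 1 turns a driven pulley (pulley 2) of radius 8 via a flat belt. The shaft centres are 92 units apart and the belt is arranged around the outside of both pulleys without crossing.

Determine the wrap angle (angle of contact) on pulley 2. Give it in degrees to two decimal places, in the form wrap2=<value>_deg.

wrap2=188.73_deg

open belt: β = asin((r2−r1)/C) = asin(7/92) = 4.3637°
wrap1 = π − 2β = 171.2726°
wrap2 = π + 2β = 188.7274°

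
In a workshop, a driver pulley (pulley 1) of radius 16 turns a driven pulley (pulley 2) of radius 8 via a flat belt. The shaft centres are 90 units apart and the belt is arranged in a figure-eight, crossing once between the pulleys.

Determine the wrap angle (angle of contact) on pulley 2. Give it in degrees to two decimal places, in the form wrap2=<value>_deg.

crossed belt: β = asin((r1+r2)/C) = asin(24/90) = 15.4660°
wrap1 = wrap2 = π + 2β = 210.9320°

wrap2=210.93_deg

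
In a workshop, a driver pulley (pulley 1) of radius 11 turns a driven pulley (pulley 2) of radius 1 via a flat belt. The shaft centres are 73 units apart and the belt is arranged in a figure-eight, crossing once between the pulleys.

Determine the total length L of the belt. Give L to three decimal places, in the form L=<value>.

L=185.676

crossed belt: β = asin((r1+r2)/C) = asin(12/73) = 9.4614°
wrap1 = wrap2 = π + 2β = 198.9229°
tangent length = C·cosβ = 72.0069
L = (r1+r2)·wrap + 2·C·cosβ = 12·3.4719 + 2·72.0069 = 185.6762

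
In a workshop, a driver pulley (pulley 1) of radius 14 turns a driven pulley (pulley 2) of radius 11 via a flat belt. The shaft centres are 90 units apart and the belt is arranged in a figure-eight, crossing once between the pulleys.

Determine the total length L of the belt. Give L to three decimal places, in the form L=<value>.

L=265.530

crossed belt: β = asin((r1+r2)/C) = asin(25/90) = 16.1276°
wrap1 = wrap2 = π + 2β = 212.2552°
tangent length = C·cosβ = 86.4581
L = (r1+r2)·wrap + 2·C·cosβ = 25·3.7046 + 2·86.4581 = 265.5300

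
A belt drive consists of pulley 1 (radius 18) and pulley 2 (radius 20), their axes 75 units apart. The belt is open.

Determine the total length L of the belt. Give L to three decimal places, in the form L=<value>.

open belt: β = asin((r2−r1)/C) = asin(2/75) = 1.5281°
wrap1 = π − 2β = 176.9439°
wrap2 = π + 2β = 183.0561°
tangent length = C·cosβ = 74.9733
L = r1·wrap1 + r2·wrap2 + 2·C·cosβ = 18·3.0883 + 20·3.1949 + 2·74.9733 = 269.4339

L=269.434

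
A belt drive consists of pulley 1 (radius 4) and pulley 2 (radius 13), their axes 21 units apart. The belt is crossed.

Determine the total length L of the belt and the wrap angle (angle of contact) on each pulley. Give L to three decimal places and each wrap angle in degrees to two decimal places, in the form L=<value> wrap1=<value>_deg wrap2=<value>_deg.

L=110.138 wrap1=288.10_deg wrap2=288.10_deg

crossed belt: β = asin((r1+r2)/C) = asin(17/21) = 54.0494°
wrap1 = wrap2 = π + 2β = 288.0989°
tangent length = C·cosβ = 12.3288
L = (r1+r2)·wrap + 2·C·cosβ = 17·5.0283 + 2·12.3288 = 110.1383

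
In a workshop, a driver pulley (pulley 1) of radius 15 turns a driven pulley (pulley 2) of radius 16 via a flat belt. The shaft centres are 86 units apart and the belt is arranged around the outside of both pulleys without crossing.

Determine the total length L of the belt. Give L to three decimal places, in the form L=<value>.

open belt: β = asin((r2−r1)/C) = asin(1/86) = 0.6662°
wrap1 = π − 2β = 178.6675°
wrap2 = π + 2β = 181.3325°
tangent length = C·cosβ = 85.9942
L = r1·wrap1 + r2·wrap2 + 2·C·cosβ = 15·3.1183 + 16·3.1648 + 2·85.9942 = 269.4010

L=269.401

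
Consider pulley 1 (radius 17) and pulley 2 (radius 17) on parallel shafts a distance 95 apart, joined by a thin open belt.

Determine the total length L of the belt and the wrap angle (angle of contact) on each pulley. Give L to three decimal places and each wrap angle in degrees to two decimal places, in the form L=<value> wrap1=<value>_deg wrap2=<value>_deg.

L=296.814 wrap1=180.00_deg wrap2=180.00_deg

open belt: β = asin((r2−r1)/C) = asin(0/95) = 0.0000°
wrap1 = π − 2β = 180.0000°
wrap2 = π + 2β = 180.0000°
tangent length = C·cosβ = 95.0000
L = r1·wrap1 + r2·wrap2 + 2·C·cosβ = 17·3.1416 + 17·3.1416 + 2·95.0000 = 296.8142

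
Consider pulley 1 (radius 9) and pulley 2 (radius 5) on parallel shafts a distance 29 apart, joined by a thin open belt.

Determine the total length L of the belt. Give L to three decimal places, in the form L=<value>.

open belt: β = asin((r2−r1)/C) = asin(-4/29) = -7.9281°
wrap1 = π − 2β = 195.8563°
wrap2 = π + 2β = 164.1437°
tangent length = C·cosβ = 28.7228
L = r1·wrap1 + r2·wrap2 + 2·C·cosβ = 9·3.4183 + 5·2.8648 + 2·28.7228 = 102.5349

L=102.535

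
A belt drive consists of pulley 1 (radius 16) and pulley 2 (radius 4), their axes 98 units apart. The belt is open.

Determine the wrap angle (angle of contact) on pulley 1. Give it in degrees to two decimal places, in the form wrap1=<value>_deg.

wrap1=194.07_deg

open belt: β = asin((r2−r1)/C) = asin(-12/98) = -7.0335°
wrap1 = π − 2β = 194.0669°
wrap2 = π + 2β = 165.9331°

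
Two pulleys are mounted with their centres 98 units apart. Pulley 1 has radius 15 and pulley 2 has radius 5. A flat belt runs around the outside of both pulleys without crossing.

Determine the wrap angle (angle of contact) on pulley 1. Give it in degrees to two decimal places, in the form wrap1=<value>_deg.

open belt: β = asin((r2−r1)/C) = asin(-10/98) = -5.8567°
wrap1 = π − 2β = 191.7134°
wrap2 = π + 2β = 168.2866°

wrap1=191.71_deg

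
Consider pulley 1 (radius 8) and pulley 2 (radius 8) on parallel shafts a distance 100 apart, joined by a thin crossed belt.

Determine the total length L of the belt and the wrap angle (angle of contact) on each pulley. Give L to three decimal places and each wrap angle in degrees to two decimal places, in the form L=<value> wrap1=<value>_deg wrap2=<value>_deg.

L=252.831 wrap1=198.41_deg wrap2=198.41_deg

crossed belt: β = asin((r1+r2)/C) = asin(16/100) = 9.2069°
wrap1 = wrap2 = π + 2β = 198.4138°
tangent length = C·cosβ = 98.7117
L = (r1+r2)·wrap + 2·C·cosβ = 16·3.4630 + 2·98.7117 = 252.8310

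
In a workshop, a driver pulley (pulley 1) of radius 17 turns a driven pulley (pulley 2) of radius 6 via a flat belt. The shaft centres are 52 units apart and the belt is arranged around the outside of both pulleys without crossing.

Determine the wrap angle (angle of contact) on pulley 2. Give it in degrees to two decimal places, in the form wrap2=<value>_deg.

wrap2=155.57_deg

open belt: β = asin((r2−r1)/C) = asin(-11/52) = -12.2125°
wrap1 = π − 2β = 204.4251°
wrap2 = π + 2β = 155.5749°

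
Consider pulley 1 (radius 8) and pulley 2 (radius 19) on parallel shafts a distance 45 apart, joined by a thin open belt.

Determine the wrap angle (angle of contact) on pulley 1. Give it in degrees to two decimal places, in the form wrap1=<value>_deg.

open belt: β = asin((r2−r1)/C) = asin(11/45) = 14.1490°
wrap1 = π − 2β = 151.7020°
wrap2 = π + 2β = 208.2980°

wrap1=151.70_deg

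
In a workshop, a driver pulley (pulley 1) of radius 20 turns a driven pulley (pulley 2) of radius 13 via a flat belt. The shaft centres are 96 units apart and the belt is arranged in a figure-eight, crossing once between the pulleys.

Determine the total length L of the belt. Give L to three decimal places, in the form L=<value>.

crossed belt: β = asin((r1+r2)/C) = asin(33/96) = 20.1055°
wrap1 = wrap2 = π + 2β = 220.2110°
tangent length = C·cosβ = 90.1499
L = (r1+r2)·wrap + 2·C·cosβ = 33·3.8434 + 2·90.1499 = 307.1322

L=307.132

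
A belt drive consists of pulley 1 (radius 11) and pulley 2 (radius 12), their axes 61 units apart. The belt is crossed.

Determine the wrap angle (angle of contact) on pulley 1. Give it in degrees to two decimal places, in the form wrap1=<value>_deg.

wrap1=224.30_deg

crossed belt: β = asin((r1+r2)/C) = asin(23/61) = 22.1510°
wrap1 = wrap2 = π + 2β = 224.3020°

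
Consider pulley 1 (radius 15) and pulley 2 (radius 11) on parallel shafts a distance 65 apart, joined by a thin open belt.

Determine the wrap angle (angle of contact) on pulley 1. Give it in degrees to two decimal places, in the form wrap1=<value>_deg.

open belt: β = asin((r2−r1)/C) = asin(-4/65) = -3.5281°
wrap1 = π − 2β = 187.0562°
wrap2 = π + 2β = 172.9438°

wrap1=187.06_deg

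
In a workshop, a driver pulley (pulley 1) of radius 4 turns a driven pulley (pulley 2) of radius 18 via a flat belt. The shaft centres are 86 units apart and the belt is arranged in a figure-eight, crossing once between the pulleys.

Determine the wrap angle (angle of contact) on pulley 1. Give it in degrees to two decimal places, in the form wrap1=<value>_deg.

crossed belt: β = asin((r1+r2)/C) = asin(22/86) = 14.8218°
wrap1 = wrap2 = π + 2β = 209.6436°

wrap1=209.64_deg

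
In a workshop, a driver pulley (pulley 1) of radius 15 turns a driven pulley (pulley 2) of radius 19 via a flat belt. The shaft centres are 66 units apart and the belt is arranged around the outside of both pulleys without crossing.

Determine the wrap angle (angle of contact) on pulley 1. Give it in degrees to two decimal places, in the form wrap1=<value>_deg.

open belt: β = asin((r2−r1)/C) = asin(4/66) = 3.4746°
wrap1 = π − 2β = 173.0508°
wrap2 = π + 2β = 186.9492°

wrap1=173.05_deg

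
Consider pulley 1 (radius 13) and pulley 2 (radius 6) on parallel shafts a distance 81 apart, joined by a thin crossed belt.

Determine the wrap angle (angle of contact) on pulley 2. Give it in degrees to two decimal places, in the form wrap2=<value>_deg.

crossed belt: β = asin((r1+r2)/C) = asin(19/81) = 13.5662°
wrap1 = wrap2 = π + 2β = 207.1323°

wrap2=207.13_deg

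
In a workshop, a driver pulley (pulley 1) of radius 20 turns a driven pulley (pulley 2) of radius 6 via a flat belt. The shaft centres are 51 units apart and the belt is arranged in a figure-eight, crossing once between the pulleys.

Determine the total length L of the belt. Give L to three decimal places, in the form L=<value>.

L=197.249

crossed belt: β = asin((r1+r2)/C) = asin(26/51) = 30.6508°
wrap1 = wrap2 = π + 2β = 241.3015°
tangent length = C·cosβ = 43.8748
L = (r1+r2)·wrap + 2·C·cosβ = 26·4.2115 + 2·43.8748 = 197.2488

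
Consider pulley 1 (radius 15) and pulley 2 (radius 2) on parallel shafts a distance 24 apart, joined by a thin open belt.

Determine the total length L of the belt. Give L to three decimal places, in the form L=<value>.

L=108.638

open belt: β = asin((r2−r1)/C) = asin(-13/24) = -32.7972°
wrap1 = π − 2β = 245.5943°
wrap2 = π + 2β = 114.4057°
tangent length = C·cosβ = 20.1742
L = r1·wrap1 + r2·wrap2 + 2·C·cosβ = 15·4.2864 + 2·1.9968 + 2·20.1742 = 108.6384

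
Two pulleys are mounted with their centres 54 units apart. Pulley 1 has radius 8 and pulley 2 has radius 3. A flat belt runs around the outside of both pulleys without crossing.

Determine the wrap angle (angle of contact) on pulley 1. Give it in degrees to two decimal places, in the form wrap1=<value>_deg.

wrap1=190.63_deg

open belt: β = asin((r2−r1)/C) = asin(-5/54) = -5.3128°
wrap1 = π − 2β = 190.6255°
wrap2 = π + 2β = 169.3745°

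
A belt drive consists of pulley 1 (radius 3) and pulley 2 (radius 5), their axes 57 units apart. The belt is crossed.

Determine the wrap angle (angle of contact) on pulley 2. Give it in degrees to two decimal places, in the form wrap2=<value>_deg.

wrap2=196.14_deg

crossed belt: β = asin((r1+r2)/C) = asin(8/57) = 8.0682°
wrap1 = wrap2 = π + 2β = 196.1363°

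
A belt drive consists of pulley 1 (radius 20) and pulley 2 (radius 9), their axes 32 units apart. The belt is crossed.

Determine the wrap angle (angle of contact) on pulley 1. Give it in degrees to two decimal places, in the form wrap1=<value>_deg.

wrap1=309.98_deg

crossed belt: β = asin((r1+r2)/C) = asin(29/32) = 64.9922°
wrap1 = wrap2 = π + 2β = 309.9843°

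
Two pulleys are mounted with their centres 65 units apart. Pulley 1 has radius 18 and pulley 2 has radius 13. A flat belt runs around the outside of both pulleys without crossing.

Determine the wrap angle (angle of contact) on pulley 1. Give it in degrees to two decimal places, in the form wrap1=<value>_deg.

wrap1=188.82_deg

open belt: β = asin((r2−r1)/C) = asin(-5/65) = -4.4117°
wrap1 = π − 2β = 188.8235°
wrap2 = π + 2β = 171.1765°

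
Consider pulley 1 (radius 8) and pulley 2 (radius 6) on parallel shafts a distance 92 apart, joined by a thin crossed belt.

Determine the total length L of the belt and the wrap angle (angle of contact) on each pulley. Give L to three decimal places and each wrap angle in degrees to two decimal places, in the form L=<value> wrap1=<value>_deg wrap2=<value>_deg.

crossed belt: β = asin((r1+r2)/C) = asin(14/92) = 8.7529°
wrap1 = wrap2 = π + 2β = 197.5059°
tangent length = C·cosβ = 90.9285
L = (r1+r2)·wrap + 2·C·cosβ = 14·3.4471 + 2·90.9285 = 230.1169

L=230.117 wrap1=197.51_deg wrap2=197.51_deg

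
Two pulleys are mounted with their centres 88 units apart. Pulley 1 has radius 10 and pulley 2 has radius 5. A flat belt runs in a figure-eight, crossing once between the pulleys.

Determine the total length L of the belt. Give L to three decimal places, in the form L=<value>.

L=225.687

crossed belt: β = asin((r1+r2)/C) = asin(15/88) = 9.8142°
wrap1 = wrap2 = π + 2β = 199.6285°
tangent length = C·cosβ = 86.7122
L = (r1+r2)·wrap + 2·C·cosβ = 15·3.4842 + 2·86.7122 = 225.6870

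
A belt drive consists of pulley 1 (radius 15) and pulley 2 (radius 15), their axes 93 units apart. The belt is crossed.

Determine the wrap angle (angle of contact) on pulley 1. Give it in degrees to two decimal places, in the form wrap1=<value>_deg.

wrap1=217.64_deg

crossed belt: β = asin((r1+r2)/C) = asin(30/93) = 18.8191°
wrap1 = wrap2 = π + 2β = 217.6381°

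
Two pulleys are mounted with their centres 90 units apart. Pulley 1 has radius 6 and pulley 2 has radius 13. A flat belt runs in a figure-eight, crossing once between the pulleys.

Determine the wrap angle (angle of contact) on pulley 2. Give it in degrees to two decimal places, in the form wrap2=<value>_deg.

crossed belt: β = asin((r1+r2)/C) = asin(19/90) = 12.1875°
wrap1 = wrap2 = π + 2β = 204.3749°

wrap2=204.37_deg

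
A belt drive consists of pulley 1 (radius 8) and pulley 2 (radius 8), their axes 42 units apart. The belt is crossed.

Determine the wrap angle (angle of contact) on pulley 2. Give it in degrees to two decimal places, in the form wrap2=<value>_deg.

wrap2=224.79_deg

crossed belt: β = asin((r1+r2)/C) = asin(16/42) = 22.3927°
wrap1 = wrap2 = π + 2β = 224.7854°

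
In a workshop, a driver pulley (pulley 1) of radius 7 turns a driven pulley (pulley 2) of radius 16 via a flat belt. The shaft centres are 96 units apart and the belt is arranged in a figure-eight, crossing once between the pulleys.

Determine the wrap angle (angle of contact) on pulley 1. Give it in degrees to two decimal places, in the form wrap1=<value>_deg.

wrap1=207.72_deg

crossed belt: β = asin((r1+r2)/C) = asin(23/96) = 13.8619°
wrap1 = wrap2 = π + 2β = 207.7239°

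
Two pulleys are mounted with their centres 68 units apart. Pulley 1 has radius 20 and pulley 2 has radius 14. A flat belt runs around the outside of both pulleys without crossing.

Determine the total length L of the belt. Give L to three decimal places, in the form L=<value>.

L=243.344

open belt: β = asin((r2−r1)/C) = asin(-6/68) = -5.0621°
wrap1 = π − 2β = 190.1242°
wrap2 = π + 2β = 169.8758°
tangent length = C·cosβ = 67.7348
L = r1·wrap1 + r2·wrap2 + 2·C·cosβ = 20·3.3183 + 14·2.9649 + 2·67.7348 = 243.3439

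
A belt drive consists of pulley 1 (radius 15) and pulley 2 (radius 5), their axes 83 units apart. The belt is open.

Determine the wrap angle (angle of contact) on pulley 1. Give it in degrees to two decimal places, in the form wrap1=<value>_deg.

open belt: β = asin((r2−r1)/C) = asin(-10/83) = -6.9199°
wrap1 = π − 2β = 193.8398°
wrap2 = π + 2β = 166.1602°

wrap1=193.84_deg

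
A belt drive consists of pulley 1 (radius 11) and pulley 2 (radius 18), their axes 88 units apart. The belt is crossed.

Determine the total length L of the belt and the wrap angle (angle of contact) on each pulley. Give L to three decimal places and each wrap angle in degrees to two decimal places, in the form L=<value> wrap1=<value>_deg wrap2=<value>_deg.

crossed belt: β = asin((r1+r2)/C) = asin(29/88) = 19.2412°
wrap1 = wrap2 = π + 2β = 218.4824°
tangent length = C·cosβ = 83.0843
L = (r1+r2)·wrap + 2·C·cosβ = 29·3.8132 + 2·83.0843 = 276.7525

L=276.752 wrap1=218.48_deg wrap2=218.48_deg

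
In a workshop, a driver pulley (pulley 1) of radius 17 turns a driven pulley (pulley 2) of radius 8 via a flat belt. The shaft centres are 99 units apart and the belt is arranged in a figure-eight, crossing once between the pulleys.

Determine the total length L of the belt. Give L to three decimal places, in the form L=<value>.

L=282.887

crossed belt: β = asin((r1+r2)/C) = asin(25/99) = 14.6270°
wrap1 = wrap2 = π + 2β = 209.2540°
tangent length = C·cosβ = 95.7914
L = (r1+r2)·wrap + 2·C·cosβ = 25·3.6522 + 2·95.7914 = 282.8872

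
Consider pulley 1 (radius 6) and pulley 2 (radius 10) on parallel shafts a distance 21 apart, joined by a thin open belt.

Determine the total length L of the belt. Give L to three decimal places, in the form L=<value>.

L=93.030

open belt: β = asin((r2−r1)/C) = asin(4/21) = 10.9806°
wrap1 = π − 2β = 158.0388°
wrap2 = π + 2β = 201.9612°
tangent length = C·cosβ = 20.6155
L = r1·wrap1 + r2·wrap2 + 2·C·cosβ = 6·2.7583 + 10·3.5249 + 2·20.6155 = 93.0297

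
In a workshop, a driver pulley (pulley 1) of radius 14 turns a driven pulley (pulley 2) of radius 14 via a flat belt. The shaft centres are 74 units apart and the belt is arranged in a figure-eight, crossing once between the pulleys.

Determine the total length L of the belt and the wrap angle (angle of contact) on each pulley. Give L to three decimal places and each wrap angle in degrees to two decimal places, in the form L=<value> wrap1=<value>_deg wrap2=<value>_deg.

crossed belt: β = asin((r1+r2)/C) = asin(28/74) = 22.2333°
wrap1 = wrap2 = π + 2β = 224.4665°
tangent length = C·cosβ = 68.4982
L = (r1+r2)·wrap + 2·C·cosβ = 28·3.9177 + 2·68.4982 = 246.6914

L=246.691 wrap1=224.47_deg wrap2=224.47_deg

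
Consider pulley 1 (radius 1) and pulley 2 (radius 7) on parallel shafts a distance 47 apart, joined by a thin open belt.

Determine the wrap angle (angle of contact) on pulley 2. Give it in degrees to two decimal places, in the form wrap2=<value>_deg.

wrap2=194.67_deg

open belt: β = asin((r2−r1)/C) = asin(6/47) = 7.3344°
wrap1 = π − 2β = 165.3313°
wrap2 = π + 2β = 194.6687°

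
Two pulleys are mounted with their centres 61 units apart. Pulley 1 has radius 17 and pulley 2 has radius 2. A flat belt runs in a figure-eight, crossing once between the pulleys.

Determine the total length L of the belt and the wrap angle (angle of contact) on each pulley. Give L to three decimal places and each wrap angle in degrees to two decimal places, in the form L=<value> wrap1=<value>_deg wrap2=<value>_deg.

L=187.658 wrap1=216.30_deg wrap2=216.30_deg

crossed belt: β = asin((r1+r2)/C) = asin(19/61) = 18.1482°
wrap1 = wrap2 = π + 2β = 216.2963°
tangent length = C·cosβ = 57.9655
L = (r1+r2)·wrap + 2·C·cosβ = 19·3.7751 + 2·57.9655 = 187.6576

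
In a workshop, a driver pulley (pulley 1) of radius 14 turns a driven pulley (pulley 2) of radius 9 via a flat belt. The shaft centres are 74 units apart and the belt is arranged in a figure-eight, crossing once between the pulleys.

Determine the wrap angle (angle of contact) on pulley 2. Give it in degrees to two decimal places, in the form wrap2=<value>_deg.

wrap2=216.22_deg

crossed belt: β = asin((r1+r2)/C) = asin(23/74) = 18.1081°
wrap1 = wrap2 = π + 2β = 216.2162°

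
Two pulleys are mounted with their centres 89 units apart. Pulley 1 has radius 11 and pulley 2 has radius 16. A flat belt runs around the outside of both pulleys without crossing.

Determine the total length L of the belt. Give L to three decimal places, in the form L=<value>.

open belt: β = asin((r2−r1)/C) = asin(5/89) = 3.2206°
wrap1 = π − 2β = 173.5589°
wrap2 = π + 2β = 186.4411°
tangent length = C·cosβ = 88.8594
L = r1·wrap1 + r2·wrap2 + 2·C·cosβ = 11·3.0292 + 16·3.2540 + 2·88.8594 = 263.1040

L=263.104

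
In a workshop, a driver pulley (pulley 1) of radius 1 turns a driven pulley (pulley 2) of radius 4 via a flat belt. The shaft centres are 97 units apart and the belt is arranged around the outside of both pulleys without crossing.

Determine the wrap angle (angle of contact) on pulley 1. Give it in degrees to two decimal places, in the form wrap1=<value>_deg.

open belt: β = asin((r2−r1)/C) = asin(3/97) = 1.7723°
wrap1 = π − 2β = 176.4554°
wrap2 = π + 2β = 183.5446°

wrap1=176.46_deg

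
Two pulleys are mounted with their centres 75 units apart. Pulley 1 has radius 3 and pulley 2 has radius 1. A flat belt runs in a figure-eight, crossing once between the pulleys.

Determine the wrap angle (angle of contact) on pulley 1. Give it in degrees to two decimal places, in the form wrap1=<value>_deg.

crossed belt: β = asin((r1+r2)/C) = asin(4/75) = 3.0572°
wrap1 = wrap2 = π + 2β = 186.1145°

wrap1=186.11_deg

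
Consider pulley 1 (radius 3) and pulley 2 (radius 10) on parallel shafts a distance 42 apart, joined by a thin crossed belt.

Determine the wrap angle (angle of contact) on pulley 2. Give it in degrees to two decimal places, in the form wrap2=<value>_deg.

wrap2=216.06_deg

crossed belt: β = asin((r1+r2)/C) = asin(13/42) = 18.0305°
wrap1 = wrap2 = π + 2β = 216.0611°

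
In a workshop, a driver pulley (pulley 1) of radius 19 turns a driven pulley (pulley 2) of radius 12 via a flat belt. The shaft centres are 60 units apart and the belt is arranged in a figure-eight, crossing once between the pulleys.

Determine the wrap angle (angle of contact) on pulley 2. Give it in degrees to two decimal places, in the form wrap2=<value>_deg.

crossed belt: β = asin((r1+r2)/C) = asin(31/60) = 31.1089°
wrap1 = wrap2 = π + 2β = 242.2178°

wrap2=242.22_deg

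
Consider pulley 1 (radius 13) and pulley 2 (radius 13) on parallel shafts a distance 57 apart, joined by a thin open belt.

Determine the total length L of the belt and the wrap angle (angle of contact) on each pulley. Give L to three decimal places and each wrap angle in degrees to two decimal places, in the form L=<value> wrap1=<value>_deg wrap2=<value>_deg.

L=195.681 wrap1=180.00_deg wrap2=180.00_deg

open belt: β = asin((r2−r1)/C) = asin(0/57) = 0.0000°
wrap1 = π − 2β = 180.0000°
wrap2 = π + 2β = 180.0000°
tangent length = C·cosβ = 57.0000
L = r1·wrap1 + r2·wrap2 + 2·C·cosβ = 13·3.1416 + 13·3.1416 + 2·57.0000 = 195.6814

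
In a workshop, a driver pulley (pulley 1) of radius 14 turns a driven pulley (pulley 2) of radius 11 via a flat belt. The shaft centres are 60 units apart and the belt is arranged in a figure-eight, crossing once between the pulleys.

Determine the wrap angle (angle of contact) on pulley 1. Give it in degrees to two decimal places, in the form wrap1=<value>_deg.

crossed belt: β = asin((r1+r2)/C) = asin(25/60) = 24.6243°
wrap1 = wrap2 = π + 2β = 229.2486°

wrap1=229.25_deg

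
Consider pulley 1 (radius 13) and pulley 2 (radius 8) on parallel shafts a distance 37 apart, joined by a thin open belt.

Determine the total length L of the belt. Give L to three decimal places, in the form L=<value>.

open belt: β = asin((r2−r1)/C) = asin(-5/37) = -7.7664°
wrap1 = π − 2β = 195.5329°
wrap2 = π + 2β = 164.4671°
tangent length = C·cosβ = 36.6606
L = r1·wrap1 + r2·wrap2 + 2·C·cosβ = 13·3.4127 + 8·2.8705 + 2·36.6606 = 140.6502

L=140.650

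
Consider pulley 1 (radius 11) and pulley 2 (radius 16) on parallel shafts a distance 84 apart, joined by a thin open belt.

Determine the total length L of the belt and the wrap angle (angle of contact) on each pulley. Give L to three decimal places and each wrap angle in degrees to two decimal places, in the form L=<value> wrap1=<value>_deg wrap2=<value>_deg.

L=253.121 wrap1=173.18_deg wrap2=186.82_deg

open belt: β = asin((r2−r1)/C) = asin(5/84) = 3.4125°
wrap1 = π − 2β = 173.1750°
wrap2 = π + 2β = 186.8250°
tangent length = C·cosβ = 83.8511
L = r1·wrap1 + r2·wrap2 + 2·C·cosβ = 11·3.0225 + 16·3.2607 + 2·83.8511 = 253.1207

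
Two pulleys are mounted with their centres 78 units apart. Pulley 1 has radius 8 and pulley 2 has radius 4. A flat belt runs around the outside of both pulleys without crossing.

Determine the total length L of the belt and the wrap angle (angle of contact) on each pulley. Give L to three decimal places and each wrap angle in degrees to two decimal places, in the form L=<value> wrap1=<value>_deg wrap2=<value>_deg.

open belt: β = asin((r2−r1)/C) = asin(-4/78) = -2.9395°
wrap1 = π − 2β = 185.8791°
wrap2 = π + 2β = 174.1209°
tangent length = C·cosβ = 77.8974
L = r1·wrap1 + r2·wrap2 + 2·C·cosβ = 8·3.2442 + 4·3.0390 + 2·77.8974 = 193.9043

L=193.904 wrap1=185.88_deg wrap2=174.12_deg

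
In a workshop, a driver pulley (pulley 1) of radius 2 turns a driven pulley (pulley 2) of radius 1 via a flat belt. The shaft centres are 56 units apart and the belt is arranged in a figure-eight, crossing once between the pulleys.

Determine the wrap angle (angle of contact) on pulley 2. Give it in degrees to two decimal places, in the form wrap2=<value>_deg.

crossed belt: β = asin((r1+r2)/C) = asin(3/56) = 3.0709°
wrap1 = wrap2 = π + 2β = 186.1418°

wrap2=186.14_deg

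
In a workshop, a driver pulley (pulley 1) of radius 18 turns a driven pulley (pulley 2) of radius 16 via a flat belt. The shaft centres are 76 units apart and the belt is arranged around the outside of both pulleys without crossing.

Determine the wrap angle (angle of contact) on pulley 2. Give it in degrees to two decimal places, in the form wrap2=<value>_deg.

wrap2=176.98_deg

open belt: β = asin((r2−r1)/C) = asin(-2/76) = -1.5080°
wrap1 = π − 2β = 183.0159°
wrap2 = π + 2β = 176.9841°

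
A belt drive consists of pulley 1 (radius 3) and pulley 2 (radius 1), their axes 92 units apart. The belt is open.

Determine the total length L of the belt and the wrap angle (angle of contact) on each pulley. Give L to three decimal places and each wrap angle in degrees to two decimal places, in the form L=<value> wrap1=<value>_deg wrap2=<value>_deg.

L=196.610 wrap1=182.49_deg wrap2=177.51_deg

open belt: β = asin((r2−r1)/C) = asin(-2/92) = -1.2457°
wrap1 = π − 2β = 182.4913°
wrap2 = π + 2β = 177.5087°
tangent length = C·cosβ = 91.9783
L = r1·wrap1 + r2·wrap2 + 2·C·cosβ = 3·3.1851 + 1·3.0981 + 2·91.9783 = 196.6099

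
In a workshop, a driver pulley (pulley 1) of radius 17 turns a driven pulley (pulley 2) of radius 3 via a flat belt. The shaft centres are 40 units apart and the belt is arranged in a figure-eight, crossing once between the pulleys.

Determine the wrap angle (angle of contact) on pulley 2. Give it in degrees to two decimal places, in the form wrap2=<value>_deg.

crossed belt: β = asin((r1+r2)/C) = asin(20/40) = 30.0000°
wrap1 = wrap2 = π + 2β = 240.0000°

wrap2=240.00_deg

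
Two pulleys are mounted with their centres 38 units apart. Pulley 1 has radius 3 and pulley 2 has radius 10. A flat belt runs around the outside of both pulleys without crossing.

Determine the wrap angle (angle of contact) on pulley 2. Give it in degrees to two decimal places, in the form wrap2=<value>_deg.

wrap2=201.23_deg

open belt: β = asin((r2−r1)/C) = asin(7/38) = 10.6151°
wrap1 = π − 2β = 158.7698°
wrap2 = π + 2β = 201.2302°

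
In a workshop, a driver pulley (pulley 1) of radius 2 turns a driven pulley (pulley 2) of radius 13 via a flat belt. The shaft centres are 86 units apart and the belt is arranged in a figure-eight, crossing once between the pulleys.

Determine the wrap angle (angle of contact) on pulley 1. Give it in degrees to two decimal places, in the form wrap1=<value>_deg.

wrap1=200.09_deg

crossed belt: β = asin((r1+r2)/C) = asin(15/86) = 10.0448°
wrap1 = wrap2 = π + 2β = 200.0897°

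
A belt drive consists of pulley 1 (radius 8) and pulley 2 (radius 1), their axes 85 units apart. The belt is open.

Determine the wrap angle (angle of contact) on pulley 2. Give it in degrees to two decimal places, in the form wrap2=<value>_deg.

wrap2=170.55_deg

open belt: β = asin((r2−r1)/C) = asin(-7/85) = -4.7238°
wrap1 = π − 2β = 189.4477°
wrap2 = π + 2β = 170.5523°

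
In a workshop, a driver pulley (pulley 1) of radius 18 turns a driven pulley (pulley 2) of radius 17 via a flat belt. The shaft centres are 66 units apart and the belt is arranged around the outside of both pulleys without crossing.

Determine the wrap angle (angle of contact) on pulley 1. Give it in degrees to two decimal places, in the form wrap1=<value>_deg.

wrap1=181.74_deg

open belt: β = asin((r2−r1)/C) = asin(-1/66) = -0.8682°
wrap1 = π − 2β = 181.7363°
wrap2 = π + 2β = 178.2637°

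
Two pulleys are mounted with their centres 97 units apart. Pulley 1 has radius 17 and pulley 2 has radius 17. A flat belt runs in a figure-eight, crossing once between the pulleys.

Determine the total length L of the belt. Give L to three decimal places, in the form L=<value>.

L=312.858

crossed belt: β = asin((r1+r2)/C) = asin(34/97) = 20.5188°
wrap1 = wrap2 = π + 2β = 221.0377°
tangent length = C·cosβ = 90.8460
L = (r1+r2)·wrap + 2·C·cosβ = 34·3.8578 + 2·90.8460 = 312.8585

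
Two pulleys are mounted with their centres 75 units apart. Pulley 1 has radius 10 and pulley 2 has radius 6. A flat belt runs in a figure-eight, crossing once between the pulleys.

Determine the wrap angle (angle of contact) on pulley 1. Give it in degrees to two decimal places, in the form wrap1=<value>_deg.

wrap1=204.64_deg

crossed belt: β = asin((r1+r2)/C) = asin(16/75) = 12.3178°
wrap1 = wrap2 = π + 2β = 204.6355°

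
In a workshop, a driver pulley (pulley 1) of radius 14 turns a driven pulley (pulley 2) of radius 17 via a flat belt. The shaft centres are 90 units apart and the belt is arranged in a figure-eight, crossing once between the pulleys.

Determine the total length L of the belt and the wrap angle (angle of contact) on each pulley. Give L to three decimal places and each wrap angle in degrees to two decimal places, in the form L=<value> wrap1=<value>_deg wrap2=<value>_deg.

crossed belt: β = asin((r1+r2)/C) = asin(31/90) = 20.1479°
wrap1 = wrap2 = π + 2β = 220.2958°
tangent length = C·cosβ = 84.4926
L = (r1+r2)·wrap + 2·C·cosβ = 31·3.8449 + 2·84.4926 = 288.1767

L=288.177 wrap1=220.30_deg wrap2=220.30_deg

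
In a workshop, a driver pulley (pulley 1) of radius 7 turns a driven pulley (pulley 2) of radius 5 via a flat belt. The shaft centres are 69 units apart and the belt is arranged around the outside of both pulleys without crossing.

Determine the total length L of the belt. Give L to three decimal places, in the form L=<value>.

L=175.757

open belt: β = asin((r2−r1)/C) = asin(-2/69) = -1.6610°
wrap1 = π − 2β = 183.3220°
wrap2 = π + 2β = 176.6780°
tangent length = C·cosβ = 68.9710
L = r1·wrap1 + r2·wrap2 + 2·C·cosβ = 7·3.1996 + 5·3.0836 + 2·68.9710 = 175.7571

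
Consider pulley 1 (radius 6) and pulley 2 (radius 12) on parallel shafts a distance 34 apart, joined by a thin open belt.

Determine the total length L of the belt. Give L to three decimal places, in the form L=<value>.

L=125.610

open belt: β = asin((r2−r1)/C) = asin(6/34) = 10.1642°
wrap1 = π − 2β = 159.6715°
wrap2 = π + 2β = 200.3285°
tangent length = C·cosβ = 33.4664
L = r1·wrap1 + r2·wrap2 + 2·C·cosβ = 6·2.7868 + 12·3.4964 + 2·33.4664 = 125.6103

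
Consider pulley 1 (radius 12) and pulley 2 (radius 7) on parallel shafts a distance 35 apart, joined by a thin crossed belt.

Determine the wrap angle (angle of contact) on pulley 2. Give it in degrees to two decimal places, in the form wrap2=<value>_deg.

crossed belt: β = asin((r1+r2)/C) = asin(19/35) = 32.8783°
wrap1 = wrap2 = π + 2β = 245.7567°

wrap2=245.76_deg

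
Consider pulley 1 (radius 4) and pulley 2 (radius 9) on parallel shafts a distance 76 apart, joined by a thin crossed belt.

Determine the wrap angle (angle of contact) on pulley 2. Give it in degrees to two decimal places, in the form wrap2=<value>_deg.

crossed belt: β = asin((r1+r2)/C) = asin(13/76) = 9.8490°
wrap1 = wrap2 = π + 2β = 199.6981°

wrap2=199.70_deg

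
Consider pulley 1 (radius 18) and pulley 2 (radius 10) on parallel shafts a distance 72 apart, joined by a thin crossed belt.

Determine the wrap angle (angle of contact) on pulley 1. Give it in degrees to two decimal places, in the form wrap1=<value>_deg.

crossed belt: β = asin((r1+r2)/C) = asin(28/72) = 22.8854°
wrap1 = wrap2 = π + 2β = 225.7708°

wrap1=225.77_deg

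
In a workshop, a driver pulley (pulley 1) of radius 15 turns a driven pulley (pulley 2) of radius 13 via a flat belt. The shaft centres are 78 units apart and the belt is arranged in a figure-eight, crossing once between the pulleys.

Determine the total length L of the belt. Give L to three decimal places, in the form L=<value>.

crossed belt: β = asin((r1+r2)/C) = asin(28/78) = 21.0372°
wrap1 = wrap2 = π + 2β = 222.0744°
tangent length = C·cosβ = 72.8011
L = (r1+r2)·wrap + 2·C·cosβ = 28·3.8759 + 2·72.8011 = 254.1282

L=254.128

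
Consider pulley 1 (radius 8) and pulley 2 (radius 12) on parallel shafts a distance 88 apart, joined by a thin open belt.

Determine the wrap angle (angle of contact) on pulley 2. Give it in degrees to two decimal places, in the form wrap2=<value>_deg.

open belt: β = asin((r2−r1)/C) = asin(4/88) = 2.6053°
wrap1 = π − 2β = 174.7895°
wrap2 = π + 2β = 185.2105°

wrap2=185.21_deg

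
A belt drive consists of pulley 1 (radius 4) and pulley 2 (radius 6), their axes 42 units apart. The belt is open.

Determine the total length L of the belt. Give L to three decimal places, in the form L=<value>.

open belt: β = asin((r2−r1)/C) = asin(2/42) = 2.7294°
wrap1 = π − 2β = 174.5412°
wrap2 = π + 2β = 185.4588°
tangent length = C·cosβ = 41.9524
L = r1·wrap1 + r2·wrap2 + 2·C·cosβ = 4·3.0463 + 6·3.2369 + 2·41.9524 = 115.5112

L=115.511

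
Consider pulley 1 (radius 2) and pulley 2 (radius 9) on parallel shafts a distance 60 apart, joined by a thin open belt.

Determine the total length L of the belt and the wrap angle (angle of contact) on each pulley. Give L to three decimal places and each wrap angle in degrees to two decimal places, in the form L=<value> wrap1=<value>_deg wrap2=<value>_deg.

open belt: β = asin((r2−r1)/C) = asin(7/60) = 6.6998°
wrap1 = π − 2β = 166.6005°
wrap2 = π + 2β = 193.3995°
tangent length = C·cosβ = 59.5903
L = r1·wrap1 + r2·wrap2 + 2·C·cosβ = 2·2.9077 + 9·3.3755 + 2·59.5903 = 155.3751

L=155.375 wrap1=166.60_deg wrap2=193.40_deg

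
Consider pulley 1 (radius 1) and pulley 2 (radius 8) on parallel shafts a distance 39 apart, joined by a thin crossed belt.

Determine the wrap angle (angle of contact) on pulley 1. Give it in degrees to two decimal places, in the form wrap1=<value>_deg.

wrap1=206.68_deg

crossed belt: β = asin((r1+r2)/C) = asin(9/39) = 13.3424°
wrap1 = wrap2 = π + 2β = 206.6847°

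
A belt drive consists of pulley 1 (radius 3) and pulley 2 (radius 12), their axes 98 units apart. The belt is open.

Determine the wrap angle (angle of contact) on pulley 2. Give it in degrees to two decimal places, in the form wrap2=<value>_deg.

wrap2=190.54_deg

open belt: β = asin((r2−r1)/C) = asin(9/98) = 5.2693°
wrap1 = π − 2β = 169.4614°
wrap2 = π + 2β = 190.5386°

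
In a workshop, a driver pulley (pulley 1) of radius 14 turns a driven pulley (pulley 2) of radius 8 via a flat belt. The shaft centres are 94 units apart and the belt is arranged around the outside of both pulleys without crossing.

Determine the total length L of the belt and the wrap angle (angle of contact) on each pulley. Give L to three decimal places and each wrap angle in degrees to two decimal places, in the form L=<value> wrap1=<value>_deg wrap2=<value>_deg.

L=257.498 wrap1=187.32_deg wrap2=172.68_deg

open belt: β = asin((r2−r1)/C) = asin(-6/94) = -3.6597°
wrap1 = π − 2β = 187.3193°
wrap2 = π + 2β = 172.6807°
tangent length = C·cosβ = 93.8083
L = r1·wrap1 + r2·wrap2 + 2·C·cosβ = 14·3.2693 + 8·3.0138 + 2·93.8083 = 257.4981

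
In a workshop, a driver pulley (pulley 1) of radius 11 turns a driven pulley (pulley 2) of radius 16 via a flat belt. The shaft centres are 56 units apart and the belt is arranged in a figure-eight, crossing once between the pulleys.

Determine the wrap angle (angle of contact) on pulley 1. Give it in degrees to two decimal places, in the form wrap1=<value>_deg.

crossed belt: β = asin((r1+r2)/C) = asin(27/56) = 28.8254°
wrap1 = wrap2 = π + 2β = 237.6509°

wrap1=237.65_deg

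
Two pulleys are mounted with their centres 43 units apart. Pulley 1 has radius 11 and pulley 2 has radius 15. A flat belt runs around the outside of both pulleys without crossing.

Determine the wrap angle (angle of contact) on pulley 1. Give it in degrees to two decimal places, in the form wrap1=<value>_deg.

wrap1=169.32_deg

open belt: β = asin((r2−r1)/C) = asin(4/43) = 5.3376°
wrap1 = π − 2β = 169.3249°
wrap2 = π + 2β = 190.6751°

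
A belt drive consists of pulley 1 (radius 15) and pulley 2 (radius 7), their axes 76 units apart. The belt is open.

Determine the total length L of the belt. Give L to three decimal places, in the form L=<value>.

L=221.958

open belt: β = asin((r2−r1)/C) = asin(-8/76) = -6.0423°
wrap1 = π − 2β = 192.0847°
wrap2 = π + 2β = 167.9153°
tangent length = C·cosβ = 75.5778
L = r1·wrap1 + r2·wrap2 + 2·C·cosβ = 15·3.3525 + 7·2.9307 + 2·75.5778 = 221.9579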